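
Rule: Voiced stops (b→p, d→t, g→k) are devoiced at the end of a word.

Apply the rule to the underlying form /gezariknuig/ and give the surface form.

Scanning /gezariknuig/: /g/ at position 1 is not in the conditioning environment; /g/ is a voiced stop in word-final position, so it devoices to [k].
Result: [gezariknuik].

gezariknuik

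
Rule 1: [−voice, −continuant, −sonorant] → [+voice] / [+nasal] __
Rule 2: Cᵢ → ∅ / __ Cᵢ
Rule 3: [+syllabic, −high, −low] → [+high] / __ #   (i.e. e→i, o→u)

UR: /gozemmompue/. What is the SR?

gozemombui

Rule 1 (post-nasal voicing): /p/ is a voiceless stop immediately after the nasal /m/, so it voices to [b]. /gozemmompue/ → gozemmombue.
Rule 2 (degemination): /mm/ is a geminate; the first /m/ deletes. /gozemmombue/ → gozemombue.
Rule 3 (final vowel raising): /e/ is a mid vowel in word-final position, so it raises to [i]. /gozemombue/ → gozemombui.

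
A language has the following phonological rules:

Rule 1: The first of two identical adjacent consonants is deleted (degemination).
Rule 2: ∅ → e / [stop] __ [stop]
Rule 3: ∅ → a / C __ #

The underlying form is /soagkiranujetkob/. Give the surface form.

Rule 1 (degemination): no segment meets the environment; /soagkiranujetkob/ is unchanged.
Rule 2 (stop-cluster e-epenthesis): /g/ and /k/ form a stop–stop cluster, so [e] is inserted between them. /t/ and /k/ form a stop–stop cluster, so [e] is inserted between them. /soagkiranujetkob/ → soagekiranujetekob.
Rule 3 (final a-epenthesis): the form ends in the consonant /b/, so [a] is inserted word-finally. /soagekiranujetekob/ → soagekiranujetekoba.

soagekiranujetekoba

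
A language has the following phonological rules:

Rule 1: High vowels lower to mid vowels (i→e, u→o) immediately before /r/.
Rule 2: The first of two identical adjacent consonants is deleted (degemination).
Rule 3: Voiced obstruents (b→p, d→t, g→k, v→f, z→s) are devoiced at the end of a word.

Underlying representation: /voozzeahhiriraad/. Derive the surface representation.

Rule 1 (pre-rhotic lowering): /i/ is a high vowel immediately before /r/, so it lowers to [e]. /i/ is a high vowel immediately before /r/, so it lowers to [e]. /voozzeahhiriraad/ → voozzeahhereraad.
Rule 2 (degemination): /zz/ is a geminate; the first /z/ deletes. /hh/ is a geminate; the first /h/ deletes. /voozzeahhereraad/ → voozeahereraad.
Rule 3 (final devoicing): /d/ is a voiced obstruent in word-final position, so it devoices to [t]. /voozeahereraad/ → voozeahereraat.

voozeahereraat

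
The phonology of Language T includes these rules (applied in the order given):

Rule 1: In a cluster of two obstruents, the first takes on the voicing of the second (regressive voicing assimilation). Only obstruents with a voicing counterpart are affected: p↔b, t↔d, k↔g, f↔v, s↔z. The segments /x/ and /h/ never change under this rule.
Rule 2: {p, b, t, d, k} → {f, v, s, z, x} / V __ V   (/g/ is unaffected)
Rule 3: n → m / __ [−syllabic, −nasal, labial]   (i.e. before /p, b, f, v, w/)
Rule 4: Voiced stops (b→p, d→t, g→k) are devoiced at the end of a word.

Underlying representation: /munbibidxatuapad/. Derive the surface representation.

Rule 1 (regressive voicing assimilation): /d/ precedes the voiceless obstruent /x/, so it devoices to [t] by assimilation. /munbibidxatuapad/ → munbibitxatuapad.
Rule 2 (intervocalic spirantization): /b/ is a stop between vowels /i/ and /i/, so it spirantizes to the fricative [v]. /t/ is a stop between vowels /a/ and /u/, so it spirantizes to the fricative [s]. /p/ is a stop between vowels /a/ and /a/, so it spirantizes to the fricative [f]. /munbibitxatuapad/ → munbivitxasuafad.
Rule 3 (nasal place assimilation): /n/ precedes the labial consonant /b/, so it assimilates in place to [m]. /munbivitxasuafad/ → mumbivitxasuafad.
Rule 4 (final devoicing): /d/ is a voiced stop in word-final position, so it devoices to [t]. /mumbivitxasuafad/ → mumbivitxasuafat.

mumbivitxasuafat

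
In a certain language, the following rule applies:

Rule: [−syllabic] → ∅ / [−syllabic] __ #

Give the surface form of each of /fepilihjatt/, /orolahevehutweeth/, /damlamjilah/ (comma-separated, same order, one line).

/fepilihjatt/: /t/ is the second consonant of a word-final cluster /tt/, so it deletes. → [fepilihjat].
/orolahevehutweeth/: /h/ is the second consonant of a word-final cluster /th/, so it deletes. → [orolahevehutweet].
/damlamjilah/: the rule's environment is not met; surfaces unchanged as [damlamjilah].

fepilihjat, orolahevehutweet, damlamjilah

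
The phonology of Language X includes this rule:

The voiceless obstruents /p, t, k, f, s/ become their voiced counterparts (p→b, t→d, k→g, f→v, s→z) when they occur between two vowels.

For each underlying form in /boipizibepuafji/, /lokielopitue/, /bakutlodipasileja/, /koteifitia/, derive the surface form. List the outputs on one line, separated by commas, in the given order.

boibizibebuafji, logielobidue, bagutlodibazileja, kodeividia

/boipizibepuafji/: /p/ is a voiceless obstruent between vowels /i/ and /i/, so it voices to [b]. /p/ is a voiceless obstruent between vowels /e/ and /u/, so it voices to [b]. → [boibizibebuafji].
/lokielopitue/: /k/ is a voiceless obstruent between vowels /o/ and /i/, so it voices to [g]. /p/ is a voiceless obstruent between vowels /o/ and /i/, so it voices to [b]. /t/ is a voiceless obstruent between vowels /i/ and /u/, so it voices to [d]. → [logielobidue].
/bakutlodipasileja/: /k/ is a voiceless obstruent between vowels /a/ and /u/, so it voices to [g]. /p/ is a voiceless obstruent between vowels /i/ and /a/, so it voices to [b]. /s/ is a voiceless obstruent between vowels /a/ and /i/, so it voices to [z]. → [bagutlodibazileja].
/koteifitia/: /t/ is a voiceless obstruent between vowels /o/ and /e/, so it voices to [d]. /f/ is a voiceless obstruent between vowels /i/ and /i/, so it voices to [v]. /t/ is a voiceless obstruent between vowels /i/ and /i/, so it voices to [d]. → [kodeividia].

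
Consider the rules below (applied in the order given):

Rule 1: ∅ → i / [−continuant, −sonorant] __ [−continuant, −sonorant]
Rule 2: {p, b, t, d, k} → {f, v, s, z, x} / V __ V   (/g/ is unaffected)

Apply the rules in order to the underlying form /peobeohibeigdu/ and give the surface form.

peoveohiveigizu

Rule 1 (stop-cluster i-epenthesis): /g/ and /d/ form a stop–stop cluster, so [i] is inserted between them. /peobeohibeigdu/ → peobeohibeigidu.
Rule 2 (intervocalic spirantization): /b/ is a stop between vowels /o/ and /e/, so it spirantizes to the fricative [v]. /b/ is a stop between vowels /i/ and /e/, so it spirantizes to the fricative [v]. /d/ is a stop between vowels /i/ and /u/, so it spirantizes to the fricative [z]. /peobeohibeigidu/ → peoveohiveigizu.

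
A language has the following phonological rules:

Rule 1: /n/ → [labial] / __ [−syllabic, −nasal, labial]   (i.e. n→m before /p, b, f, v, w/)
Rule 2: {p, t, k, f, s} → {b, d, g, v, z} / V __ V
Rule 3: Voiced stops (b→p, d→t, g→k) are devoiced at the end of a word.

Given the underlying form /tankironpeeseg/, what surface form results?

Rule 1 (nasal place assimilation): /n/ precedes the labial consonant /p/, so it assimilates in place to [m]. /tankironpeeseg/ → tankirompeeseg.
Rule 2 (intervocalic voicing): /s/ is a voiceless obstruent between vowels /e/ and /e/, so it voices to [z]. /tankirompeeseg/ → tankirompeezeg.
Rule 3 (final devoicing): /g/ is a voiced stop in word-final position, so it devoices to [k]. /tankirompeezeg/ → tankirompeezek.

tankirompeezek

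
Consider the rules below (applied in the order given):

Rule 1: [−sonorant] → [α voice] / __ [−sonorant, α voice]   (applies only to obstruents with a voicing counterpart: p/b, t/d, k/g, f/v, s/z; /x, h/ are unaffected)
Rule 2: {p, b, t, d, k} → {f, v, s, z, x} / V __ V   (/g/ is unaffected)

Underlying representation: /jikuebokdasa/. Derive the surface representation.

jixuevogdasa

Rule 1 (regressive voicing assimilation): /k/ precedes the voiced obstruent /d/, so it voices to [g] by assimilation. /jikuebokdasa/ → jikuebogdasa.
Rule 2 (intervocalic spirantization): /k/ is a stop between vowels /i/ and /u/, so it spirantizes to the fricative [x]. /b/ is a stop between vowels /e/ and /o/, so it spirantizes to the fricative [v]. /jikuebogdasa/ → jixuevogdasa.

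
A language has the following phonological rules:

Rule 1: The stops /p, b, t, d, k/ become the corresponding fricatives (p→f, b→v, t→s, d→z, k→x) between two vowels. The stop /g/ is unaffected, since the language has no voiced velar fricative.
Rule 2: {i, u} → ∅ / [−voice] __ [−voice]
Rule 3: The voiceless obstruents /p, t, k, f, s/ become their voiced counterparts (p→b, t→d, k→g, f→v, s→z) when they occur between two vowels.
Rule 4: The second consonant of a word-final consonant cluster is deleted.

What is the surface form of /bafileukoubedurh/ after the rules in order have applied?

Rule 1 (intervocalic spirantization): /k/ is a stop between vowels /u/ and /o/, so it spirantizes to the fricative [x]. /b/ is a stop between vowels /u/ and /e/, so it spirantizes to the fricative [v]. /d/ is a stop between vowels /e/ and /u/, so it spirantizes to the fricative [z]. /bafileukoubedurh/ → bafileuxouvezurh.
Rule 2 (high vowel syncope): no segment meets the environment; /bafileuxouvezurh/ is unchanged.
Rule 3 (intervocalic voicing): /f/ is a voiceless obstruent between vowels /a/ and /i/, so it voices to [v]. /bafileuxouvezurh/ → bavileuxouvezurh.
Rule 4 (final cluster simplification): /h/ is the second consonant of a word-final cluster /rh/, so it deletes. /bavileuxouvezurh/ → bavileuxouvezur.

bavileuxouvezur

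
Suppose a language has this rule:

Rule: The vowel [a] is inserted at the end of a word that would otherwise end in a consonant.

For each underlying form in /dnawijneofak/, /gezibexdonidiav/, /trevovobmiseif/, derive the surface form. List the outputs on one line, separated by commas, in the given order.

dnawijneofaka, gezibexdonidiava, trevovobmiseifa

/dnawijneofak/: the form ends in the consonant /k/, so [a] is inserted word-finally. → [dnawijneofaka].
/gezibexdonidiav/: the form ends in the consonant /v/, so [a] is inserted word-finally. → [gezibexdonidiava].
/trevovobmiseif/: the form ends in the consonant /f/, so [a] is inserted word-finally. → [trevovobmiseifa].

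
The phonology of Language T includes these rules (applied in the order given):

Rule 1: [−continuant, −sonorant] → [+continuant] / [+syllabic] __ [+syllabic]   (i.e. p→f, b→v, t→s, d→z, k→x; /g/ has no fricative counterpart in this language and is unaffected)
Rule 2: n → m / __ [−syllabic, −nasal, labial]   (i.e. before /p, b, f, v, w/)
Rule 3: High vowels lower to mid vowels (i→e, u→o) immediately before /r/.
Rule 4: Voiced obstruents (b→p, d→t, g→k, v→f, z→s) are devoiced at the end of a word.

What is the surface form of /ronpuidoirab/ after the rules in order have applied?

rompuizoerap

Rule 1 (intervocalic spirantization): /d/ is a stop between vowels /i/ and /o/, so it spirantizes to the fricative [z]. /ronpuidoirab/ → ronpuizoirab.
Rule 2 (nasal place assimilation): /n/ precedes the labial consonant /p/, so it assimilates in place to [m]. /ronpuizoirab/ → rompuizoirab.
Rule 3 (pre-rhotic lowering): /i/ is a high vowel immediately before /r/, so it lowers to [e]. /rompuizoirab/ → rompuizoerab.
Rule 4 (final devoicing): /b/ is a voiced obstruent in word-final position, so it devoices to [p]. /rompuizoerab/ → rompuizoerap.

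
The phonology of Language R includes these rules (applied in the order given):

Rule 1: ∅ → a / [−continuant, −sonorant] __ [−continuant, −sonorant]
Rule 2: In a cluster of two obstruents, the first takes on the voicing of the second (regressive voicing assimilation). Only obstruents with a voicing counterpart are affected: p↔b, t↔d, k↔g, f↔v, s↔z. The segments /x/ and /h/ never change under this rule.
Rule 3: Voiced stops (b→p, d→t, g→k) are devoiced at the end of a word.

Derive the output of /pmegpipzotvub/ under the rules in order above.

Rule 1 (stop-cluster a-epenthesis): /g/ and /p/ form a stop–stop cluster, so [a] is inserted between them. /pmegpipzotvub/ → pmegapipzotvub.
Rule 2 (regressive voicing assimilation): /p/ precedes the voiced obstruent /z/, so it voices to [b] by assimilation. /t/ precedes the voiced obstruent /v/, so it voices to [d] by assimilation. /pmegapipzotvub/ → pmegapibzodvub.
Rule 3 (final devoicing): /b/ is a voiced stop in word-final position, so it devoices to [p]. /pmegapibzodvub/ → pmegapibzodvup.

pmegapibzodvup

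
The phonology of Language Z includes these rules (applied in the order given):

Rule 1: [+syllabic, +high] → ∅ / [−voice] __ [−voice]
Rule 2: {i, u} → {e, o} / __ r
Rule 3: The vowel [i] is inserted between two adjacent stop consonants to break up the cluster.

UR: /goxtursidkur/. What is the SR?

goxtorsidikor

Rule 1 (high vowel syncope): no segment meets the environment; /goxtursidkur/ is unchanged.
Rule 2 (pre-rhotic lowering): /u/ is a high vowel immediately before /r/, so it lowers to [o]. /u/ is a high vowel immediately before /r/, so it lowers to [o]. /goxtursidkur/ → goxtorsidkor.
Rule 3 (stop-cluster i-epenthesis): /d/ and /k/ form a stop–stop cluster, so [i] is inserted between them. /goxtorsidkor/ → goxtorsidikor.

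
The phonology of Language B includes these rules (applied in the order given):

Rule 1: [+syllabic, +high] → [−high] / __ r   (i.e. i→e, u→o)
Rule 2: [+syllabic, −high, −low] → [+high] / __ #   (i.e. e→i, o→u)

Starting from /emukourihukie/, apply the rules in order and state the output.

Rule 1 (pre-rhotic lowering): /u/ is a high vowel immediately before /r/, so it lowers to [o]. /emukourihukie/ → emukoorihukie.
Rule 2 (final vowel raising): /e/ is a mid vowel in word-final position, so it raises to [i]. /emukoorihukie/ → emukoorihukii.

emukoorihukii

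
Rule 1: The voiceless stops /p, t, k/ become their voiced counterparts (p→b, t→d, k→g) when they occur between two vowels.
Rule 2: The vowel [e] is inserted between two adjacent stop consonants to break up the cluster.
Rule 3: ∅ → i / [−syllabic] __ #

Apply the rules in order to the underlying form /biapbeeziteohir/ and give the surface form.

Rule 1 (intervocalic voicing): /t/ is a voiceless stop between vowels /i/ and /e/, so it voices to [d]. /biapbeeziteohir/ → biapbeezideohir.
Rule 2 (stop-cluster e-epenthesis): /p/ and /b/ form a stop–stop cluster, so [e] is inserted between them. /biapbeezideohir/ → biapebeezideohir.
Rule 3 (final i-epenthesis): the form ends in the consonant /r/, so [i] is inserted word-finally. /biapebeezideohir/ → biapebeezideohiri.

biapebeezideohiri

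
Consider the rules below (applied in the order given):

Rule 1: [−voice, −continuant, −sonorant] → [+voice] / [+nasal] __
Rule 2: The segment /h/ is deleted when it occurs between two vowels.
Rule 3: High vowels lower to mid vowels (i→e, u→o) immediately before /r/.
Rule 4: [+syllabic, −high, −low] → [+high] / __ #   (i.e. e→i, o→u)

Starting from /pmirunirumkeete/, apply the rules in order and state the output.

Rule 1 (post-nasal voicing): /k/ is a voiceless stop immediately after the nasal /m/, so it voices to [g]. /pmirunirumkeete/ → pmirunirumgeete.
Rule 2 (intervocalic h-deletion): no segment meets the environment; /pmirunirumgeete/ is unchanged.
Rule 3 (pre-rhotic lowering): /i/ is a high vowel immediately before /r/, so it lowers to [e]. /i/ is a high vowel immediately before /r/, so it lowers to [e]. /pmirunirumgeete/ → pmerunerumgeete.
Rule 4 (final vowel raising): /e/ is a mid vowel in word-final position, so it raises to [i]. /pmerunerumgeete/ → pmerunerumgeeti.

pmerunerumgeeti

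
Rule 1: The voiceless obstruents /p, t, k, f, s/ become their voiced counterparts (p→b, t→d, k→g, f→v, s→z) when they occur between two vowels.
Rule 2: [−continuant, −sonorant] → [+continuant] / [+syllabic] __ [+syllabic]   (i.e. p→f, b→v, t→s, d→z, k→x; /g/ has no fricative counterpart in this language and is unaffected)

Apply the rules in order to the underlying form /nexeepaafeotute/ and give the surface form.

nexeevaaveozuze

Rule 1 (intervocalic voicing): /p/ is a voiceless obstruent between vowels /e/ and /a/, so it voices to [b]. /f/ is a voiceless obstruent between vowels /a/ and /e/, so it voices to [v]. /t/ is a voiceless obstruent between vowels /o/ and /u/, so it voices to [d]. /t/ is a voiceless obstruent between vowels /u/ and /e/, so it voices to [d]. /nexeepaafeotute/ → nexeebaaveodude.
Rule 2 (intervocalic spirantization): /b/ is a stop between vowels /e/ and /a/, so it spirantizes to the fricative [v]. /d/ is a stop between vowels /o/ and /u/, so it spirantizes to the fricative [z]. /d/ is a stop between vowels /u/ and /e/, so it spirantizes to the fricative [z]. /nexeebaaveodude/ → nexeevaaveozuze.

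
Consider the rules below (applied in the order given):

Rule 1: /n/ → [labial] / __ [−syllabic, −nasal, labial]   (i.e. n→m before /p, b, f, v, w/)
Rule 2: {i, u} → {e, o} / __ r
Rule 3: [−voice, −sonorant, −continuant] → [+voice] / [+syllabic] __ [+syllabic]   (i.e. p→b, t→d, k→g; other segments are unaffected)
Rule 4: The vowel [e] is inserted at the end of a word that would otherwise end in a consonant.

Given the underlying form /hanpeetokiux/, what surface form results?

Rule 1 (nasal place assimilation): /n/ precedes the labial consonant /p/, so it assimilates in place to [m]. /hanpeetokiux/ → hampeetokiux.
Rule 2 (pre-rhotic lowering): no segment meets the environment; /hampeetokiux/ is unchanged.
Rule 3 (intervocalic voicing): /t/ is a voiceless stop between vowels /e/ and /o/, so it voices to [d]. /k/ is a voiceless stop between vowels /o/ and /i/, so it voices to [g]. /hampeetokiux/ → hampeedogiux.
Rule 4 (final e-epenthesis): the form ends in the consonant /x/, so [e] is inserted word-finally. /hampeedogiux/ → hampeedogiuxe.

hampeedogiuxe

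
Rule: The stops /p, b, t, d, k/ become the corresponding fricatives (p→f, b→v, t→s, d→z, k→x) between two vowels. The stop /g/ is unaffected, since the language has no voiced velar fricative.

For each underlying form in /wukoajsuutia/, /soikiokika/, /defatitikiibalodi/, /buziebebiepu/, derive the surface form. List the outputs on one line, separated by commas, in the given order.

wuxoajsuusia, soixioxixa, defasisixiivalozi, buzieveviefu

/wukoajsuutia/: /k/ is a stop between vowels /u/ and /o/, so it spirantizes to the fricative [x]. /t/ is a stop between vowels /u/ and /i/, so it spirantizes to the fricative [s]. → [wuxoajsuusia].
/soikiokika/: /k/ is a stop between vowels /i/ and /i/, so it spirantizes to the fricative [x]. /k/ is a stop between vowels /o/ and /i/, so it spirantizes to the fricative [x]. /k/ is a stop between vowels /i/ and /a/, so it spirantizes to the fricative [x]. → [soixioxixa].
/defatitikiibalodi/: /t/ is a stop between vowels /a/ and /i/, so it spirantizes to the fricative [s]. /t/ is a stop between vowels /i/ and /i/, so it spirantizes to the fricative [s]. /k/ is a stop between vowels /i/ and /i/, so it spirantizes to the fricative [x]. /b/ is a stop between vowels /i/ and /a/, so it spirantizes to the fricative [v]. /d/ is a stop between vowels /o/ and /i/, so it spirantizes to the fricative [z]. → [defasisixiivalozi].
/buziebebiepu/: /b/ is a stop between vowels /e/ and /e/, so it spirantizes to the fricative [v]. /b/ is a stop between vowels /e/ and /i/, so it spirantizes to the fricative [v]. /p/ is a stop between vowels /e/ and /u/, so it spirantizes to the fricative [f]. → [buzieveviefu].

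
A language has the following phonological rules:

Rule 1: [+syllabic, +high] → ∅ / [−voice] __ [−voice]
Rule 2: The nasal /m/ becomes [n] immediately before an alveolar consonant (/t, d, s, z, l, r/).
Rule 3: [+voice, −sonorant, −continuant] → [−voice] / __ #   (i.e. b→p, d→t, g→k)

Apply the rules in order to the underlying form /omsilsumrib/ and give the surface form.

onsilsunrip

Rule 1 (high vowel syncope): no segment meets the environment; /omsilsumrib/ is unchanged.
Rule 2 (nasal place assimilation): /m/ precedes the alveolar consonant /s/, so it assimilates in place to [n]. /m/ precedes the alveolar consonant /r/, so it assimilates in place to [n]. /omsilsumrib/ → onsilsunrib.
Rule 3 (final devoicing): /b/ is a voiced stop in word-final position, so it devoices to [p]. /onsilsunrib/ → onsilsunrip.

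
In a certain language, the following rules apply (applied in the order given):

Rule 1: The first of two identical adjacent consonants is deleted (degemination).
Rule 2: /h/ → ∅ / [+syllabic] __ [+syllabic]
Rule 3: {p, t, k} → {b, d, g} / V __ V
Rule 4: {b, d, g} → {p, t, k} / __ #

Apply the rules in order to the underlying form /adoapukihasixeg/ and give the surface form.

adoabugiasixek

Rule 1 (degemination): no segment meets the environment; /adoapukihasixeg/ is unchanged.
Rule 2 (intervocalic h-deletion): /h/ occurs between vowels /i/ and /a/, so it deletes. /adoapukihasixeg/ → adoapukiasixeg.
Rule 3 (intervocalic voicing): /p/ is a voiceless stop between vowels /a/ and /u/, so it voices to [b]. /k/ is a voiceless stop between vowels /u/ and /i/, so it voices to [g]. /adoapukiasixeg/ → adoabugiasixeg.
Rule 4 (final devoicing): /g/ is a voiced stop in word-final position, so it devoices to [k]. /adoabugiasixeg/ → adoabugiasixek.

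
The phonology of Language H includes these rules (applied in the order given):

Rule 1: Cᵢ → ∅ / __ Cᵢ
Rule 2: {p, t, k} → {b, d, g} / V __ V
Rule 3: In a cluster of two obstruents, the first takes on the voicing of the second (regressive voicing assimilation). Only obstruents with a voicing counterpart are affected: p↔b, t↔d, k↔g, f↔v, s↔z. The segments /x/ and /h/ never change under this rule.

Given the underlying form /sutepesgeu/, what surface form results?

Rule 1 (degemination): no segment meets the environment; /sutepesgeu/ is unchanged.
Rule 2 (intervocalic voicing): /t/ is a voiceless stop between vowels /u/ and /e/, so it voices to [d]. /p/ is a voiceless stop between vowels /e/ and /e/, so it voices to [b]. /sutepesgeu/ → sudebesgeu.
Rule 3 (regressive voicing assimilation): /s/ precedes the voiced obstruent /g/, so it voices to [z] by assimilation. /sudebesgeu/ → sudebezgeu.

sudebezgeu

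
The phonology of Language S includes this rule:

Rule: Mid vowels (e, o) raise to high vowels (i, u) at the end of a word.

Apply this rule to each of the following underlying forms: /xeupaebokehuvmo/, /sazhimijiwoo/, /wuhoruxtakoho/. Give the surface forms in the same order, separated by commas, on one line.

/xeupaebokehuvmo/: /o/ is a mid vowel in word-final position, so it raises to [u]. → [xeupaebokehuvmu].
/sazhimijiwoo/: /o/ is a mid vowel in word-final position, so it raises to [u]. → [sazhimijiwou].
/wuhoruxtakoho/: /o/ is a mid vowel in word-final position, so it raises to [u]. → [wuhoruxtakohu].

xeupaebokehuvmu, sazhimijiwou, wuhoruxtakohu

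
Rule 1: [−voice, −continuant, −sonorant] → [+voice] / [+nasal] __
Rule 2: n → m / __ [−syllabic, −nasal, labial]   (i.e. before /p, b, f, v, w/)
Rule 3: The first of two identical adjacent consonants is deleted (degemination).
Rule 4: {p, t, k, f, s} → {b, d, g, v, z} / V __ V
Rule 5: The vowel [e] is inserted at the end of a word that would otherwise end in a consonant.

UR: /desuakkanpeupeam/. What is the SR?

dezuagambeubeame

Rule 1 (post-nasal voicing): /p/ is a voiceless stop immediately after the nasal /n/, so it voices to [b]. /desuakkanpeupeam/ → desuakkanbeupeam.
Rule 2 (nasal place assimilation): /n/ precedes the labial consonant /b/, so it assimilates in place to [m]. /desuakkanbeupeam/ → desuakkambeupeam.
Rule 3 (degemination): /kk/ is a geminate; the first /k/ deletes. /desuakkambeupeam/ → desuakambeupeam.
Rule 4 (intervocalic voicing): /s/ is a voiceless obstruent between vowels /e/ and /u/, so it voices to [z]. /k/ is a voiceless obstruent between vowels /a/ and /a/, so it voices to [g]. /p/ is a voiceless obstruent between vowels /u/ and /e/, so it voices to [b]. /desuakambeupeam/ → dezuagambeubeam.
Rule 5 (final e-epenthesis): the form ends in the consonant /m/, so [e] is inserted word-finally. /dezuagambeubeam/ → dezuagambeubeame.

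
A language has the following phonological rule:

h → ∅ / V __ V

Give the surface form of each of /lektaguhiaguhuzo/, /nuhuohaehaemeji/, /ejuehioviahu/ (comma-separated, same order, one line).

/lektaguhiaguhuzo/: /h/ occurs between vowels /u/ and /i/, so it deletes. /h/ occurs between vowels /u/ and /u/, so it deletes. → [lektaguiaguuzo].
/nuhuohaehaemeji/: /h/ occurs between vowels /u/ and /u/, so it deletes. /h/ occurs between vowels /o/ and /a/, so it deletes. /h/ occurs between vowels /e/ and /a/, so it deletes. → [nuuoaeaemeji].
/ejuehioviahu/: /h/ occurs between vowels /e/ and /i/, so it deletes. /h/ occurs between vowels /a/ and /u/, so it deletes. → [ejueioviau].

lektaguiaguuzo, nuuoaeaemeji, ejueioviau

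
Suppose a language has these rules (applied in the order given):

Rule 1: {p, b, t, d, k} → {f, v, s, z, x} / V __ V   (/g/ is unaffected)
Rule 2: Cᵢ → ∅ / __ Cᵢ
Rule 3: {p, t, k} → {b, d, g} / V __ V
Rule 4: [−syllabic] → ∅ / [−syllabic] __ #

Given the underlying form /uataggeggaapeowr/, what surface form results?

Rule 1 (intervocalic spirantization): /t/ is a stop between vowels /a/ and /a/, so it spirantizes to the fricative [s]. /p/ is a stop between vowels /a/ and /e/, so it spirantizes to the fricative [f]. /uataggeggaapeowr/ → uasaggeggaafeowr.
Rule 2 (degemination): /gg/ is a geminate; the first /g/ deletes. /gg/ is a geminate; the first /g/ deletes. /uasaggeggaafeowr/ → uasagegaafeowr.
Rule 3 (intervocalic voicing): no segment meets the environment; /uasagegaafeowr/ is unchanged.
Rule 4 (final cluster simplification): /r/ is the second consonant of a word-final cluster /wr/, so it deletes. /uasagegaafeowr/ → uasagegaafeow.

uasagegaafeow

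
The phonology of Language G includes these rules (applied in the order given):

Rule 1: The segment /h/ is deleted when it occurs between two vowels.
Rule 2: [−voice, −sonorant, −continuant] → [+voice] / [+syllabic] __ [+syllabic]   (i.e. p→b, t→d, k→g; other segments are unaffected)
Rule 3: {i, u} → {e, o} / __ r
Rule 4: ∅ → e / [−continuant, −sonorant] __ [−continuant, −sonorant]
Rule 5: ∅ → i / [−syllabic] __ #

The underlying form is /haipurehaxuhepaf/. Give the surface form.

Rule 1 (intervocalic h-deletion): /h/ occurs between vowels /e/ and /a/, so it deletes. /h/ occurs between vowels /u/ and /e/, so it deletes. /haipurehaxuhepaf/ → haipureaxuepaf.
Rule 2 (intervocalic voicing): /p/ is a voiceless stop between vowels /i/ and /u/, so it voices to [b]. /p/ is a voiceless stop between vowels /e/ and /a/, so it voices to [b]. /haipureaxuepaf/ → haibureaxuebaf.
Rule 3 (pre-rhotic lowering): /u/ is a high vowel immediately before /r/, so it lowers to [o]. /haibureaxuebaf/ → haiboreaxuebaf.
Rule 4 (stop-cluster e-epenthesis): no segment meets the environment; /haiboreaxuebaf/ is unchanged.
Rule 5 (final i-epenthesis): the form ends in the consonant /f/, so [i] is inserted word-finally. /haiboreaxuebaf/ → haiboreaxuebafi.

haiboreaxuebafi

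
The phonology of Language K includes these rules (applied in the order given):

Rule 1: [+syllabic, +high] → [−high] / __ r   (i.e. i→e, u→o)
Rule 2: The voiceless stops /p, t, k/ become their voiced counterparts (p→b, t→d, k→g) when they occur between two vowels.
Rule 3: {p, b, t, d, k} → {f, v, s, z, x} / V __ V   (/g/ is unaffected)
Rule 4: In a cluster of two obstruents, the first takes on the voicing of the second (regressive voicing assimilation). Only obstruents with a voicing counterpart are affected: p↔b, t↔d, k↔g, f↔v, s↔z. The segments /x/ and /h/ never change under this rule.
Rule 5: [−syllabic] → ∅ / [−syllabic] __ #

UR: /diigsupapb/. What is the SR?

diiksuvab

Rule 1 (pre-rhotic lowering): no segment meets the environment; /diigsupapb/ is unchanged.
Rule 2 (intervocalic voicing): /p/ is a voiceless stop between vowels /u/ and /a/, so it voices to [b]. /diigsupapb/ → diigsubapb.
Rule 3 (intervocalic spirantization): /b/ is a stop between vowels /u/ and /a/, so it spirantizes to the fricative [v]. /diigsubapb/ → diigsuvapb.
Rule 4 (regressive voicing assimilation): /g/ precedes the voiceless obstruent /s/, so it devoices to [k] by assimilation. /p/ precedes the voiced obstruent /b/, so it voices to [b] by assimilation. /diigsuvapb/ → diiksuvabb.
Rule 5 (final cluster simplification): /b/ is the second consonant of a word-final cluster /bb/, so it deletes. /diiksuvabb/ → diiksuvab.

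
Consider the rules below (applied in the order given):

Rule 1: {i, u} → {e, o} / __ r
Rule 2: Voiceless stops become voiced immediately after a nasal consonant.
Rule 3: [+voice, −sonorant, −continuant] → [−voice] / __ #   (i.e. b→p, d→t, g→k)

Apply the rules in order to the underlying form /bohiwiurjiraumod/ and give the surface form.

bohiwiorjeraumot

Rule 1 (pre-rhotic lowering): /u/ is a high vowel immediately before /r/, so it lowers to [o]. /i/ is a high vowel immediately before /r/, so it lowers to [e]. /bohiwiurjiraumod/ → bohiwiorjeraumod.
Rule 2 (post-nasal voicing): no segment meets the environment; /bohiwiorjeraumod/ is unchanged.
Rule 3 (final devoicing): /d/ is a voiced stop in word-final position, so it devoices to [t]. /bohiwiorjeraumod/ → bohiwiorjeraumot.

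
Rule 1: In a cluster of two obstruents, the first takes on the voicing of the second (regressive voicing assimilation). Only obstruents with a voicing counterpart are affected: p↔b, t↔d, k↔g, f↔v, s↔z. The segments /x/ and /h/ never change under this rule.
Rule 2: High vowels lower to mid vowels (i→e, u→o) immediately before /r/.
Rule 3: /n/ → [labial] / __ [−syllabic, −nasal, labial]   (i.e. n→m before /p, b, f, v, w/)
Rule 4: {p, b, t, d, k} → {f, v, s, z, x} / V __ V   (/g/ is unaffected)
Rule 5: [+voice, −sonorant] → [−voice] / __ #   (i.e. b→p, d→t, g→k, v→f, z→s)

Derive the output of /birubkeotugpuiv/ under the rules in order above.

berupkeosukpuif

Rule 1 (regressive voicing assimilation): /b/ precedes the voiceless obstruent /k/, so it devoices to [p] by assimilation. /g/ precedes the voiceless obstruent /p/, so it devoices to [k] by assimilation. /birubkeotugpuiv/ → birupkeotukpuiv.
Rule 2 (pre-rhotic lowering): /i/ is a high vowel immediately before /r/, so it lowers to [e]. /birupkeotukpuiv/ → berupkeotukpuiv.
Rule 3 (nasal place assimilation): no segment meets the environment; /berupkeotukpuiv/ is unchanged.
Rule 4 (intervocalic spirantization): /t/ is a stop between vowels /o/ and /u/, so it spirantizes to the fricative [s]. /berupkeotukpuiv/ → berupkeosukpuiv.
Rule 5 (final devoicing): /v/ is a voiced obstruent in word-final position, so it devoices to [f]. /berupkeosukpuiv/ → berupkeosukpuif.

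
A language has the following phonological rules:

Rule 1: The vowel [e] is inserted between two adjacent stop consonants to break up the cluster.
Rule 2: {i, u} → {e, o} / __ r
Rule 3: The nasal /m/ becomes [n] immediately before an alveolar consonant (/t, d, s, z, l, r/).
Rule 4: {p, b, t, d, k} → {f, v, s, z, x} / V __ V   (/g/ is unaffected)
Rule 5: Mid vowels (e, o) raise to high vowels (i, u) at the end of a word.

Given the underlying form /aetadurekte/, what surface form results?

Rule 1 (stop-cluster e-epenthesis): /k/ and /t/ form a stop–stop cluster, so [e] is inserted between them. /aetadurekte/ → aetadurekete.
Rule 2 (pre-rhotic lowering): /u/ is a high vowel immediately before /r/, so it lowers to [o]. /aetadurekete/ → aetadorekete.
Rule 3 (nasal place assimilation): no segment meets the environment; /aetadorekete/ is unchanged.
Rule 4 (intervocalic spirantization): /t/ is a stop between vowels /e/ and /a/, so it spirantizes to the fricative [s]. /d/ is a stop between vowels /a/ and /o/, so it spirantizes to the fricative [z]. /k/ is a stop between vowels /e/ and /e/, so it spirantizes to the fricative [x]. /t/ is a stop between vowels /e/ and /e/, so it spirantizes to the fricative [s]. /aetadorekete/ → aesazorexese.
Rule 5 (final vowel raising): /e/ is a mid vowel in word-final position, so it raises to [i]. /aesazorexese/ → aesazorexesi.

aesazorexesi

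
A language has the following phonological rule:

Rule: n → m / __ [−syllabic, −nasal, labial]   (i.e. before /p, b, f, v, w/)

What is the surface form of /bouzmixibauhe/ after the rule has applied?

No segment of /bouzmixibauhe/ meets the structural description of the rule, so the form surfaces unchanged.

bouzmixibauhe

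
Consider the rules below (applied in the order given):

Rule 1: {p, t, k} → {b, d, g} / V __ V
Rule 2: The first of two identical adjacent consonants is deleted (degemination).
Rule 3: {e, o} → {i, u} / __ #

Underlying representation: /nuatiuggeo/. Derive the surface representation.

nuadiugeu

Rule 1 (intervocalic voicing): /t/ is a voiceless stop between vowels /a/ and /i/, so it voices to [d]. /nuatiuggeo/ → nuadiuggeo.
Rule 2 (degemination): /gg/ is a geminate; the first /g/ deletes. /nuadiuggeo/ → nuadiugeo.
Rule 3 (final vowel raising): /o/ is a mid vowel in word-final position, so it raises to [u]. /nuadiugeo/ → nuadiugeu.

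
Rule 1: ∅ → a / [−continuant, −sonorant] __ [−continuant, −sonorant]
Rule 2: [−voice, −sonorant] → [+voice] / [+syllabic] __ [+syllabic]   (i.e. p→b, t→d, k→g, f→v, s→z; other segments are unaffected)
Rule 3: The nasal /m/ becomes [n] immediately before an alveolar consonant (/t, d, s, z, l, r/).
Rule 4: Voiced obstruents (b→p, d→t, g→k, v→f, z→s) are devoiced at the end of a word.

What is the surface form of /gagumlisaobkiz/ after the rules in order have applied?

Rule 1 (stop-cluster a-epenthesis): /b/ and /k/ form a stop–stop cluster, so [a] is inserted between them. /gagumlisaobkiz/ → gagumlisaobakiz.
Rule 2 (intervocalic voicing): /s/ is a voiceless obstruent between vowels /i/ and /a/, so it voices to [z]. /k/ is a voiceless obstruent between vowels /a/ and /i/, so it voices to [g]. /gagumlisaobakiz/ → gagumlizaobagiz.
Rule 3 (nasal place assimilation): /m/ precedes the alveolar consonant /l/, so it assimilates in place to [n]. /gagumlizaobagiz/ → gagunlizaobagiz.
Rule 4 (final devoicing): /z/ is a voiced obstruent in word-final position, so it devoices to [s]. /gagunlizaobagiz/ → gagunlizaobagis.

gagunlizaobagis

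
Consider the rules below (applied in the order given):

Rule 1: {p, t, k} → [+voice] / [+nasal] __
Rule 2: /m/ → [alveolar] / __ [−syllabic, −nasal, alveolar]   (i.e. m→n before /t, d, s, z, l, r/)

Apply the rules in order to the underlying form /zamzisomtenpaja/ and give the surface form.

zanzisondenbaja

Rule 1 (post-nasal voicing): /t/ is a voiceless stop immediately after the nasal /m/, so it voices to [d]. /p/ is a voiceless stop immediately after the nasal /n/, so it voices to [b]. /zamzisomtenpaja/ → zamzisomdenbaja.
Rule 2 (nasal place assimilation): /m/ precedes the alveolar consonant /z/, so it assimilates in place to [n]. /m/ precedes the alveolar consonant /d/, so it assimilates in place to [n]. /zamzisomdenbaja/ → zanzisondenbaja.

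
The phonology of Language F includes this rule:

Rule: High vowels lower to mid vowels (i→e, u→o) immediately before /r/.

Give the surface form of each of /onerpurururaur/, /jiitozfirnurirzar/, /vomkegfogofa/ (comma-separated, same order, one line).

onerporororaor, jiitozfernorerzar, vomkegfogofa

/onerpurururaur/: /u/ is a high vowel immediately before /r/, so it lowers to [o]. /u/ is a high vowel immediately before /r/, so it lowers to [o]. /u/ is a high vowel immediately before /r/, so it lowers to [o]. /u/ is a high vowel immediately before /r/, so it lowers to [o]. → [onerporororaor].
/jiitozfirnurirzar/: /i/ is a high vowel immediately before /r/, so it lowers to [e]. /u/ is a high vowel immediately before /r/, so it lowers to [o]. /i/ is a high vowel immediately before /r/, so it lowers to [e]. → [jiitozfernorerzar].
/vomkegfogofa/: the rule's environment is not met; surfaces unchanged as [vomkegfogofa].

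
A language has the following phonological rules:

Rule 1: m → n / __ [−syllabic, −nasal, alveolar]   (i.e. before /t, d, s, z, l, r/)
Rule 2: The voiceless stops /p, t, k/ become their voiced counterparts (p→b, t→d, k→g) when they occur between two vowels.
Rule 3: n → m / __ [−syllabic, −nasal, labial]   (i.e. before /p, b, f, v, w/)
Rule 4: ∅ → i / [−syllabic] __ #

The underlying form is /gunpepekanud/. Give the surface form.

gumpebeganudi

Rule 1 (nasal place assimilation): no segment meets the environment; /gunpepekanud/ is unchanged.
Rule 2 (intervocalic voicing): /p/ is a voiceless stop between vowels /e/ and /e/, so it voices to [b]. /k/ is a voiceless stop between vowels /e/ and /a/, so it voices to [g]. /gunpepekanud/ → gunpebeganud.
Rule 3 (nasal place assimilation): /n/ precedes the labial consonant /p/, so it assimilates in place to [m]. /gunpebeganud/ → gumpebeganud.
Rule 4 (final i-epenthesis): the form ends in the consonant /d/, so [i] is inserted word-finally. /gumpebeganud/ → gumpebeganudi.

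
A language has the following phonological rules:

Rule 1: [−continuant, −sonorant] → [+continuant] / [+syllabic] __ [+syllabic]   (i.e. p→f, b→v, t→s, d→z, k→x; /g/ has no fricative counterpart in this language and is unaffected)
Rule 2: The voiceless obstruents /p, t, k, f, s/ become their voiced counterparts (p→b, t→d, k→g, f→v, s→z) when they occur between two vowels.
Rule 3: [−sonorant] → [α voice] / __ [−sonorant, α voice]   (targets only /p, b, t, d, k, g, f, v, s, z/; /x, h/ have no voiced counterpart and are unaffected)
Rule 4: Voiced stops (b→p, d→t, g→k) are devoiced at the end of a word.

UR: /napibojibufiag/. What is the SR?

navivojivuviak

Rule 1 (intervocalic spirantization): /p/ is a stop between vowels /a/ and /i/, so it spirantizes to the fricative [f]. /b/ is a stop between vowels /i/ and /o/, so it spirantizes to the fricative [v]. /b/ is a stop between vowels /i/ and /u/, so it spirantizes to the fricative [v]. /napibojibufiag/ → nafivojivufiag.
Rule 2 (intervocalic voicing): /f/ is a voiceless obstruent between vowels /a/ and /i/, so it voices to [v]. /f/ is a voiceless obstruent between vowels /u/ and /i/, so it voices to [v]. /nafivojivufiag/ → navivojivuviag.
Rule 3 (regressive voicing assimilation): no segment meets the environment; /navivojivuviag/ is unchanged.
Rule 4 (final devoicing): /g/ is a voiced stop in word-final position, so it devoices to [k]. /navivojivuviag/ → navivojivuviak.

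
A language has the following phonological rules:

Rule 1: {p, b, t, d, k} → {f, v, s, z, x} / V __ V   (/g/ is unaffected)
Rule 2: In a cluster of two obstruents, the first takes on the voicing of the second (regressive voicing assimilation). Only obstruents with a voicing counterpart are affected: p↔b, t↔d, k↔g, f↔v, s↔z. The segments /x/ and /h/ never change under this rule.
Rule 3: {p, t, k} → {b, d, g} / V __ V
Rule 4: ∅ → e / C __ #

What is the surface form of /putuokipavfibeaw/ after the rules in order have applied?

Rule 1 (intervocalic spirantization): /t/ is a stop between vowels /u/ and /u/, so it spirantizes to the fricative [s]. /k/ is a stop between vowels /o/ and /i/, so it spirantizes to the fricative [x]. /p/ is a stop between vowels /i/ and /a/, so it spirantizes to the fricative [f]. /b/ is a stop between vowels /i/ and /e/, so it spirantizes to the fricative [v]. /putuokipavfibeaw/ → pusuoxifavfiveaw.
Rule 2 (regressive voicing assimilation): /v/ precedes the voiceless obstruent /f/, so it devoices to [f] by assimilation. /pusuoxifavfiveaw/ → pusuoxifaffiveaw.
Rule 3 (intervocalic voicing): no segment meets the environment; /pusuoxifaffiveaw/ is unchanged.
Rule 4 (final e-epenthesis): the form ends in the consonant /w/, so [e] is inserted word-finally. /pusuoxifaffiveaw/ → pusuoxifaffiveawe.

pusuoxifaffiveawe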